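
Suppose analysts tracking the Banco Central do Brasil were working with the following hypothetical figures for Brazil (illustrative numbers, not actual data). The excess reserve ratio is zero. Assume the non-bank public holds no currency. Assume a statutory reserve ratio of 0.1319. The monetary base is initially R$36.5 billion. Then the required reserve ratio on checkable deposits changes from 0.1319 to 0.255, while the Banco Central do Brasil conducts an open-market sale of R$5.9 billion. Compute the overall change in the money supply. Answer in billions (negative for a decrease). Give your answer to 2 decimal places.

Before: m₁ = 1 / (0.1319) ≈ 7.58150, MB₁ = 36.5, so M₁ = 7.58150 × 36.5 ≈ 276.7248 billion.
After: m₂ = 1 / (0.255) ≈ 3.92157, MB₂ = 36.5 − 5.9 = 30.6, so M₂ = 3.92157 × 30.6 ≈ 120 billion.
ΔM = M₂ − M₁ = 120 − 276.7248 = -156.7248 billion.

-156.72 billion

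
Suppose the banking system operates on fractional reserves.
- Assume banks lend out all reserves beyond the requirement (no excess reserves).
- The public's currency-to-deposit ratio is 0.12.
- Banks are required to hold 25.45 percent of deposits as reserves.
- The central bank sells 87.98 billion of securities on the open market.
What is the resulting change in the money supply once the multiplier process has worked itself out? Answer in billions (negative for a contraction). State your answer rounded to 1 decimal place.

The money multiplier is m = (1 + c) / (rr + c) = (1 + 0.12) / (0.2545 + 0.12) ≈ 2.9907.
The sale removes 87.98 billion of base, so ΔM = m × ΔMB = 2.9907 × (−87.98) ≈ -263.1218 billion.

-263.1 billion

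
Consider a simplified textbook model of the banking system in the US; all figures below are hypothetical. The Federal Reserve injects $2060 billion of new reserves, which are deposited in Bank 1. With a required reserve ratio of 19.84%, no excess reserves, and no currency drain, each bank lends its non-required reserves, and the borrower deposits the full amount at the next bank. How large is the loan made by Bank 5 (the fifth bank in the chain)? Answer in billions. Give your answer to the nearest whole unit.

Each bank lends a fraction (1 − rr) = 0.8016 of the deposit it receives, so Bank 5 receives 2060·0.8016^4 and lends 2060·0.8016^5 ≈ 681.7981 billion.

$682 billion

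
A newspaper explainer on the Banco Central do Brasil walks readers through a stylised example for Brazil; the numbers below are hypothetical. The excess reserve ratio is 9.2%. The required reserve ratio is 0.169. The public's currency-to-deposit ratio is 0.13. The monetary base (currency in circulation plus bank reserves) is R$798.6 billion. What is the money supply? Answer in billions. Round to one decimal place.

R$2308.0 billion

The money multiplier is m = (1 + c) / (rr + e + c) = (1 + 0.13) / (0.169 + 0.092 + 0.13) ≈ 2.89003.
So M = m × MB = 2.89003 × 798.6 ≈ 2307.978 billion.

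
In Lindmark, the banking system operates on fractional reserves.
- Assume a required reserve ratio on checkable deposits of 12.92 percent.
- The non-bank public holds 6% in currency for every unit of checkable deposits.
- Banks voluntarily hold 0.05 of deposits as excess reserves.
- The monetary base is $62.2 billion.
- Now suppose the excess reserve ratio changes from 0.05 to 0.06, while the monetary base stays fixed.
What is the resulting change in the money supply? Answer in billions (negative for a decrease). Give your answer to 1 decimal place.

Initially m₁ = (1 + 0.06) / (0.1292 + 0.05 + 0.06) ≈ 4.4314, so M₁ = 4.4314 × 62.2 ≈ 275.6331 billion.
After the change m₂ = (1 + 0.06) / (0.1292 + 0.06 + 0.06) ≈ 4.2536, so M₂ = 4.2536 × 62.2 ≈ 264.5739 billion.
ΔM = M₂ − M₁ = 264.5739 − 275.6331 = -11.0592 billion.

-11.1 billion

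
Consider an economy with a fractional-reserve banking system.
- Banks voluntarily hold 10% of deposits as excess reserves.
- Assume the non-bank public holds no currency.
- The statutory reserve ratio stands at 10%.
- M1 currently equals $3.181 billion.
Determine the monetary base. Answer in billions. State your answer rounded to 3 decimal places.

The money multiplier is m = 1 / (rr + e) = 1 / (0.1 + 0.1) = 5.
MB = M / m = 3.181 / 5 = 0.6362 billion.

$0.636 billion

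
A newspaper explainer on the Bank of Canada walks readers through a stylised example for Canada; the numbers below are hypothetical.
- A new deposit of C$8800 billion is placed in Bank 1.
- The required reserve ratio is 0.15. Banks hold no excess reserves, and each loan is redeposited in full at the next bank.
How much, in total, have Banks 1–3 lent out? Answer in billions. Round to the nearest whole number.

Bank i lends (1 − rr)^i of the original deposit: Bank 1 lends 8800·0.8500 = 7480.0000, Bank 2 lends 8800·0.8500² = 6358.0000, and so on.
Summing a geometric series: total = 8800·[0.8500·(1 − 0.8500^3) / (1 − 0.8500)] = 19242.3000 billion.

C$19242 billion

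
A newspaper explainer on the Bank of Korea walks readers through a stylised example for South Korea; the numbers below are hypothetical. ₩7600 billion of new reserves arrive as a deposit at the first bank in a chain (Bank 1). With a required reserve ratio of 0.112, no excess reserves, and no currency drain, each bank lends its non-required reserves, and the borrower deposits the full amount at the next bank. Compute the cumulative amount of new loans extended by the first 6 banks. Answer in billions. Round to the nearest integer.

₩30712 billion

Bank i lends (1 − rr)^i of the original deposit: Bank 1 lends 7600·0.8880 = 6748.8000, Bank 2 lends 7600·0.8880² = 5992.9344, and so on.
Summing a geometric series: total = 7600·[0.8880·(1 − 0.8880^6) / (1 − 0.8880)] ≈ 30711.9840 billion.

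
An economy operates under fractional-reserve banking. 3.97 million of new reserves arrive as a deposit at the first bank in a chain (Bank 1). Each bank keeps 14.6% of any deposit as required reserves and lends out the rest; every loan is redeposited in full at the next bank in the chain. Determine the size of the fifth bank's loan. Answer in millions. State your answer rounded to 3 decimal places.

Each bank lends a fraction (1 − rr) = 0.8540 of the deposit it receives, so Bank 5 receives 3.97·0.8540^4 and lends 3.97·0.8540^5 ≈ 1.8033 million.

1.803 million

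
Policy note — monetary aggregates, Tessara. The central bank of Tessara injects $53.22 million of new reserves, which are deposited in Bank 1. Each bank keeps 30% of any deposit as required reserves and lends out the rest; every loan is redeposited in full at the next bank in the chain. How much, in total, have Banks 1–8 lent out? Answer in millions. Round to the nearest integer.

Bank i lends (1 − rr)^i of the original deposit: Bank 1 lends 53.22·0.7000 = 37.2540, Bank 2 lends 53.22·0.7000² = 26.0778, and so on.
Summing a geometric series: total = 53.22·[0.7000·(1 − 0.7000^8) / (1 − 0.7000)] ≈ 117.0213 million.

$117 million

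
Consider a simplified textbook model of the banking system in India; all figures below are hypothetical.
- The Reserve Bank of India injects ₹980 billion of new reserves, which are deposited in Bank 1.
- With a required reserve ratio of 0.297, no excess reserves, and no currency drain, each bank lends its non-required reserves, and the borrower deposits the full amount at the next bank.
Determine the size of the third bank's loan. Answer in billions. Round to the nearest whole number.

₹340 billion

Each bank lends a fraction (1 − rr) = 0.7030 of the deposit it receives, so Bank 3 receives 980·0.7030^2 and lends 980·0.7030^3 ≈ 340.4803 billion.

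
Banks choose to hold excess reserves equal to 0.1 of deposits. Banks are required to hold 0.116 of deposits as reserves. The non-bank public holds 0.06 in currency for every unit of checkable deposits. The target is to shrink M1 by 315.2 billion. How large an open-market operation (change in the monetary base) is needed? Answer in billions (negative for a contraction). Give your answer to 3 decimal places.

The money multiplier is m = (1 + c) / (rr + e + c) = (1 + 0.06) / (0.116 + 0.1 + 0.06) ≈ 3.8405797.
ΔMB = ΔM / m = (−315.2) / 3.8405797 ≈ -82.0709 billion.

-82.071 billion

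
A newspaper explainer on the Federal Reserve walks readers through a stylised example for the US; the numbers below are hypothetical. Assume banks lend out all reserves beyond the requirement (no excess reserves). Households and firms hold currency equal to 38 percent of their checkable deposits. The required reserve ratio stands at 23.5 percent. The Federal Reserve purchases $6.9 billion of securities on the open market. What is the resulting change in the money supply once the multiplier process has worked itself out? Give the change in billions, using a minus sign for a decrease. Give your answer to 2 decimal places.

$15.48 billion

The money multiplier is m = (1 + c) / (rr + c) = (1 + 0.38) / (0.235 + 0.38) ≈ 2.2439.
The purchase adds 6.9 billion of base, so ΔM = m × ΔMB = 2.2439 × (+6.9) ≈ 15.4829 billion.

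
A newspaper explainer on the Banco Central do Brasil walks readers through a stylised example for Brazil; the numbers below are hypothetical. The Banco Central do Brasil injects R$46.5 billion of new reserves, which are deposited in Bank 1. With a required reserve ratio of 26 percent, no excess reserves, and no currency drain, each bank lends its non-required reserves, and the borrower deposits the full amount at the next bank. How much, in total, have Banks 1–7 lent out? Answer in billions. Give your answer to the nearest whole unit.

R$116 billion

Bank i lends (1 − rr)^i of the original deposit: Bank 1 lends 46.5·0.7400 = 34.4100, Bank 2 lends 46.5·0.7400² = 25.4634, and so on.
Summing a geometric series: total = 46.5·[0.7400·(1 − 0.7400^7) / (1 − 0.7400)] ≈ 116.2644 billion.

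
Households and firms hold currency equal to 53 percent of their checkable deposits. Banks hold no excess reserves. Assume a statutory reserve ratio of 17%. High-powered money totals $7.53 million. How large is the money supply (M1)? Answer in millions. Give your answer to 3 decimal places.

The money multiplier is m = (1 + c) / (rr + c) = (1 + 0.53) / (0.17 + 0.53) ≈ 2.18571.
So M = m × MB = 2.18571 × 7.53 ≈ 16.4584 million.

$16.458 million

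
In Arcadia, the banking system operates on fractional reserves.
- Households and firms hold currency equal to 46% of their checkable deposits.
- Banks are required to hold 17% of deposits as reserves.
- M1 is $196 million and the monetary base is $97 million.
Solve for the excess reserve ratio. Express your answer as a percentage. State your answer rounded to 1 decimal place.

9.3%

Using m = M/MB = 196/97 ≈ 2.020619. Since m = (1 + c)/(c + rr + e), the denominator satisfies c + rr + e = (1 + c)/m = (1 + 0.46) / 2.020619 ≈ 0.722551.
With c = 0.46 and rr = 0.17, the excess reserve ratio is 0.722551 − 0.46 − 0.17 = 0.092551.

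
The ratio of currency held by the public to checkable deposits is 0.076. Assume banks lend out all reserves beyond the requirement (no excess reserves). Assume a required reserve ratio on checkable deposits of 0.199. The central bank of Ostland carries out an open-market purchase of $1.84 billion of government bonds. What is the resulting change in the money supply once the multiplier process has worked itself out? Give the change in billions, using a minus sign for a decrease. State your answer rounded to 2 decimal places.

The money multiplier is m = (1 + c) / (rr + c) = (1 + 0.076) / (0.199 + 0.076) ≈ 3.9127.
The purchase adds 1.84 billion of base, so ΔM = m × ΔMB = 3.9127 × (+1.84) ≈ 7.1994 billion.

$7.20 billion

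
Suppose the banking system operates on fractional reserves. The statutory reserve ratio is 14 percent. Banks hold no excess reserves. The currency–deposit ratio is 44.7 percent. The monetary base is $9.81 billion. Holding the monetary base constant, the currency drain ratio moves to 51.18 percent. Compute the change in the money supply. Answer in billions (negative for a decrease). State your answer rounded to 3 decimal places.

-1.429 billion

Initially m₁ = (1 + 0.447) / (0.14 + 0.447) ≈ 2.46508, so M₁ = 2.46508 × 9.81 ≈ 24.1824 billion.
After the change m₂ = (1 + 0.5118) / (0.14 + 0.5118) ≈ 2.31942, so M₂ = 2.31942 × 9.81 ≈ 22.7535 billion.
ΔM = M₂ − M₁ = 22.7535 − 24.1824 = -1.4289 billion.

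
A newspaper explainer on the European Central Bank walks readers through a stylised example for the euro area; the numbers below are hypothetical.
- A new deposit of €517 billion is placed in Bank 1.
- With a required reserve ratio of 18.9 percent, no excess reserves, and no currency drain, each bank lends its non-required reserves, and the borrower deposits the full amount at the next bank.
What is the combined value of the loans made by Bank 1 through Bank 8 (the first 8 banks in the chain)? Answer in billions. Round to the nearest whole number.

Bank i lends (1 − rr)^i of the original deposit: Bank 1 lends 517·0.8110 = 419.2870, Bank 2 lends 517·0.8110² ≈ 340.0418, and so on.
Summing a geometric series: total = 517·[0.8110·(1 − 0.8110^8) / (1 − 0.8110)] ≈ 1803.2889 billion.

€1803 billion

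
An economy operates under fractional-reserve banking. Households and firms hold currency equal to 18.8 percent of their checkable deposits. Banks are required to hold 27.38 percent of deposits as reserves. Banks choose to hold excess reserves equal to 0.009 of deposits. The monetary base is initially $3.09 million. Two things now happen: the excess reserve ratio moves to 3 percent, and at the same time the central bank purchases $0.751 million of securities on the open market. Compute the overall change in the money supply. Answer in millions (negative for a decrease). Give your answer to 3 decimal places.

Before: m₁ = (1 + 0.188) / (0.2738 + 0.009 + 0.188) ≈ 2.52336, MB₁ = 3.09, so M₁ = 2.52336 × 3.09 ≈ 7.7972 million.
After: m₂ = (1 + 0.188) / (0.2738 + 0.03 + 0.188) ≈ 2.41562, MB₂ = 3.09 + 0.751 = 3.841, so M₂ = 2.41562 × 3.841 ≈ 9.2784 million.
ΔM = M₂ − M₁ = 9.2784 − 7.7972 = 1.4812 million.

$1.481 million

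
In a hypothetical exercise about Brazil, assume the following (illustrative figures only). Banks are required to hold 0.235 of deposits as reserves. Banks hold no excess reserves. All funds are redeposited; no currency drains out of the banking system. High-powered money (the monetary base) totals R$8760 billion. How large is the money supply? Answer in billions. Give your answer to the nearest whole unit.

R$37277 billion

With no currency drain or excess reserves, the money multiplier is m = 1/rr = 1/0.235 ≈ 4.25532.
Money supply M = m × MB = 4.25532 × 8760 = 37276.6032 billion.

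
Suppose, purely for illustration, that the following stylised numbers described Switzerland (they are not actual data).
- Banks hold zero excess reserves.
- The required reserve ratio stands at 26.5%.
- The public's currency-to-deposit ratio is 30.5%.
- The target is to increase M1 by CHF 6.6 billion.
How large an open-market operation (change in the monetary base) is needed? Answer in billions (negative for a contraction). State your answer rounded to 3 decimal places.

The money multiplier is m = (1 + c) / (rr + c) = (1 + 0.305) / (0.265 + 0.305) ≈ 2.28947.
ΔMB = ΔM / m = (+6.6) / 2.28947 ≈ 2.8828 billion.

CHF 2.883 billion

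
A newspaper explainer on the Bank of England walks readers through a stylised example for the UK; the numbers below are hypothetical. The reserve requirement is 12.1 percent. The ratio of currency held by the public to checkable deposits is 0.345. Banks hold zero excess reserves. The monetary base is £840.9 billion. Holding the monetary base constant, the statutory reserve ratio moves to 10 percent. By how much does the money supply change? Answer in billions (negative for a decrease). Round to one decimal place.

Initially m₁ = (1 + 0.345) / (0.121 + 0.345) ≈ 2.88627, so M₁ = 2.88627 × 840.9 ≈ 2427.0644 billion.
After the change m₂ = (1 + 0.345) / (0.1 + 0.345) ≈ 3.02247, so M₂ = 3.02247 × 840.9 ≈ 2541.595 billion.
ΔM = M₂ − M₁ = 2541.595 − 2427.0644 = 114.5306 billion.

£114.5 billion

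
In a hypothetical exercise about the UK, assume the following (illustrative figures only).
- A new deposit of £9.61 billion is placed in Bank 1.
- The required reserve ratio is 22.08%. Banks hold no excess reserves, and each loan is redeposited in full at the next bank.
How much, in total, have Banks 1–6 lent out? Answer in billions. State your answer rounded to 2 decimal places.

Bank i lends (1 − rr)^i of the original deposit: Bank 1 lends 9.61·0.7792 ≈ 7.4881, Bank 2 lends 9.61·0.7792² ≈ 5.8347, and so on.
Summing a geometric series: total = 9.61·[0.7792·(1 − 0.7792^6) / (1 − 0.7792)] ≈ 26.3231 billion.

£26.32 billion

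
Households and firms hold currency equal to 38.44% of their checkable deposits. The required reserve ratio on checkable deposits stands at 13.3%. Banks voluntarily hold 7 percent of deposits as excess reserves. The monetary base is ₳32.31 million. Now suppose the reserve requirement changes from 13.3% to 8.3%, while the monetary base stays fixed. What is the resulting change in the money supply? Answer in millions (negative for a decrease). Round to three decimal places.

₳7.085 million

Initially m₁ = (1 + 0.3844) / (0.133 + 0.07 + 0.3844) ≈ 2.356827, so M₁ = 2.356827 × 32.31 ≈ 76.1491 million.
After the change m₂ = (1 + 0.3844) / (0.083 + 0.07 + 0.3844) ≈ 2.576107, so M₂ = 2.576107 × 32.31 ≈ 83.234 million.
ΔM = M₂ − M₁ = 83.234 − 76.1491 = 7.0849 million.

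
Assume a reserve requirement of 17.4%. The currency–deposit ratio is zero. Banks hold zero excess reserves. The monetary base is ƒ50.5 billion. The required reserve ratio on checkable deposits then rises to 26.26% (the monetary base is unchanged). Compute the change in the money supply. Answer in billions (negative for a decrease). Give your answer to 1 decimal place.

Initially m₁ = 1 / (0.174) ≈ 5.7471, so M₁ = 5.7471 × 50.5 ≈ 290.2285 billion.
After the change m₂ = 1 / (0.2626) ≈ 3.8081, so M₂ = 3.8081 × 50.5 ≈ 192.3091 billion.
ΔM = M₂ − M₁ = 192.3091 − 290.2285 = -97.9194 billion.

-97.9 billion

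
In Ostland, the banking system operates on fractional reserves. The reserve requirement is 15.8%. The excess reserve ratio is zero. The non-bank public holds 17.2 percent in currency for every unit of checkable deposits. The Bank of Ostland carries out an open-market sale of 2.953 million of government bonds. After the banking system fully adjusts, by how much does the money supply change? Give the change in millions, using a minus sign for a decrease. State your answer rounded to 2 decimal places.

-10.49 million

The money multiplier is m = (1 + c) / (rr + c) = (1 + 0.172) / (0.158 + 0.172) ≈ 3.5515.
The sale removes 2.953 million of base, so ΔM = m × ΔMB = 3.5515 × (−2.953) ≈ -10.4876 million.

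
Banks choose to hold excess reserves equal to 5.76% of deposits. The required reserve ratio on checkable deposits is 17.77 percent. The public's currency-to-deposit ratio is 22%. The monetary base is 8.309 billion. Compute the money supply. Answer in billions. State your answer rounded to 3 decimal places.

The money multiplier is m = (1 + c) / (rr + e + c) = (1 + 0.22) / (0.1777 + 0.0576 + 0.22) ≈ 2.67955.
So M = m × MB = 2.67955 × 8.309 ≈ 22.2644 billion.

22.264 billion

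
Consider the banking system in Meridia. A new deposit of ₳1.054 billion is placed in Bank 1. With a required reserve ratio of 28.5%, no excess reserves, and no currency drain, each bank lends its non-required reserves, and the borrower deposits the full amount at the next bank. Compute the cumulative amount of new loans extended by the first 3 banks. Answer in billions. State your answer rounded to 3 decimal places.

₳1.678 billion

Bank i lends (1 − rr)^i of the original deposit: Bank 1 lends 1.054·0.7150 ≈ 0.7536, Bank 2 lends 1.054·0.7150² ≈ 0.5388, and so on.
Summing a geometric series: total = 1.054·[0.7150·(1 − 0.7150^3) / (1 − 0.7150)] ≈ 1.6777 billion.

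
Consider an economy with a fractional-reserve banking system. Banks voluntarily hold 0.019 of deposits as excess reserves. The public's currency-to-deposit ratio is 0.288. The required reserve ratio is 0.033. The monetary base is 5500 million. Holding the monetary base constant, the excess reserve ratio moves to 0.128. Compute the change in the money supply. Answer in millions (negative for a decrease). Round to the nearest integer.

Initially m₁ = (1 + 0.288) / (0.033 + 0.019 + 0.288) ≈ 3.78824, so M₁ = 3.78824 × 5500 = 20835.32 million.
After the change m₂ = (1 + 0.288) / (0.033 + 0.128 + 0.288) ≈ 2.86860, so M₂ = 2.86860 × 5500 = 15777.3 million.
ΔM = M₂ − M₁ = 15777.3 − 20835.32 = -5058.02 million.

-5058 million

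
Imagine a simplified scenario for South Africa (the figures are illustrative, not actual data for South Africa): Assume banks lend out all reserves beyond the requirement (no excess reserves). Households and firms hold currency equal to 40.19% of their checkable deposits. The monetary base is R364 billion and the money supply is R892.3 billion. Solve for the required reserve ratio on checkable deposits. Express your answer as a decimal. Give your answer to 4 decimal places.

0.1700

Using m = M/MB = 892.3/364 ≈ 2.451374. Since m = (1 + c)/(c + rr + e), the denominator satisfies c + rr + e = (1 + c)/m = (1 + 0.4019) / 2.451374 ≈ 0.571883.
With c = 0.4019 and e = 0, the required reserve ratio on checkable deposits is 0.571883 − 0.4019 − 0 = 0.169983.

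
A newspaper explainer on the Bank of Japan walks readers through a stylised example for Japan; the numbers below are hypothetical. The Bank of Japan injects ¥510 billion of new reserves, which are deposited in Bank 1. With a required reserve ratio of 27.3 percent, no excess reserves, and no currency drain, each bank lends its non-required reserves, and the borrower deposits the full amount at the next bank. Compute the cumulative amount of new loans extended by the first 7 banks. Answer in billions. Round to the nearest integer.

¥1212 billion

Bank i lends (1 − rr)^i of the original deposit: Bank 1 lends 510·0.7270 = 370.7700, Bank 2 lends 510·0.7270² ≈ 269.5498, and so on.
Summing a geometric series: total = 510·[0.7270·(1 − 0.7270^7) / (1 − 0.7270)] ≈ 1212.3569 billion.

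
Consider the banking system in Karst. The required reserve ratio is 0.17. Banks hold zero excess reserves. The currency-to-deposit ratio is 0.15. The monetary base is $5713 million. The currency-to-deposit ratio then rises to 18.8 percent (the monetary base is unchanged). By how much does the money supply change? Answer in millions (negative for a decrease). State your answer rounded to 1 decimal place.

-1572.9 million

Initially m₁ = (1 + 0.15) / (0.17 + 0.15) = 3.593750, so M₁ = 3.593750 × 5713 ≈ 20531.0938 million.
After the change m₂ = (1 + 0.188) / (0.17 + 0.188) ≈ 3.318436, so M₂ = 3.318436 × 5713 ≈ 18958.2249 million.
ΔM = M₂ − M₁ = 18958.2249 − 20531.0938 = -1572.8689 million.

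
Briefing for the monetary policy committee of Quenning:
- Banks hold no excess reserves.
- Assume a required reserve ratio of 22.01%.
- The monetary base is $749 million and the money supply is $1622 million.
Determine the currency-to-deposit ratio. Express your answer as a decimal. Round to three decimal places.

0.449

Using m = M/MB = 1622/749 ≈ 2.165554. From m = (1 + c)/(c + rr + e), rearranging gives 1 + c = m·(c + rr + e), so c·(1 − m) = m·(rr + e) − 1.
Hence c = [m·(rr + e) − 1]/(1 − m) = [2.165554 × (0.2201 + 0) − 1] / (1 − 2.165554) ≈ 0.449024.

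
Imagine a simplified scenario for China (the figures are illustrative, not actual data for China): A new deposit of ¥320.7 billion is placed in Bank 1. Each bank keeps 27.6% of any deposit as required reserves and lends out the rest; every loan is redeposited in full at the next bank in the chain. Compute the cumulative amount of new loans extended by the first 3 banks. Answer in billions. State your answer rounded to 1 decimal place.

¥522.0 billion

Bank i lends (1 − rr)^i of the original deposit: Bank 1 lends 320.7·0.7240 = 232.1868, Bank 2 lends 320.7·0.7240² ≈ 168.1032, and so on.
Summing a geometric series: total = 320.7·[0.7240·(1 − 0.7240^3) / (1 − 0.7240)] ≈ 521.9968 billion.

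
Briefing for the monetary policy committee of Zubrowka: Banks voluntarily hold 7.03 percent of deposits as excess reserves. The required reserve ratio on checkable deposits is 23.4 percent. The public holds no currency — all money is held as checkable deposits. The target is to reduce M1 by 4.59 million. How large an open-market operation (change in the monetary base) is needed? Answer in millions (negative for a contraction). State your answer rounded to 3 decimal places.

The money multiplier is m = 1 / (rr + e) = 1 / (0.234 + 0.0703) ≈ 3.28623.
ΔMB = ΔM / m = (−4.59) / 3.28623 ≈ -1.3967 million.

-1.397 million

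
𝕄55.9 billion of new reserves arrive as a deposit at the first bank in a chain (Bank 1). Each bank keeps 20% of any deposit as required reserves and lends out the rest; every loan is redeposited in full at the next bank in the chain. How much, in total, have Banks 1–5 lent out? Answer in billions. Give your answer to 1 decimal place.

Bank i lends (1 − rr)^i of the original deposit: Bank 1 lends 55.9·0.8000 = 44.7200, Bank 2 lends 55.9·0.8000² = 35.7760, and so on.
Summing a geometric series: total = 55.9·[0.8000·(1 − 0.8000^5) / (1 − 0.8000)] ≈ 150.3308 billion.

𝕄150.3 billion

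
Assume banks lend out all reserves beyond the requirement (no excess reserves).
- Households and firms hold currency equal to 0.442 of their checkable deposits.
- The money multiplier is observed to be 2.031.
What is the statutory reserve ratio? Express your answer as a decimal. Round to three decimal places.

Using m = 2.031. Since m = (1 + c)/(c + rr + e), the denominator satisfies c + rr + e = (1 + c)/m = (1 + 0.442) / 2.031 ≈ 0.709995.
With c = 0.442 and e = 0, the statutory reserve ratio is 0.709995 − 0.442 − 0 = 0.267995.

0.268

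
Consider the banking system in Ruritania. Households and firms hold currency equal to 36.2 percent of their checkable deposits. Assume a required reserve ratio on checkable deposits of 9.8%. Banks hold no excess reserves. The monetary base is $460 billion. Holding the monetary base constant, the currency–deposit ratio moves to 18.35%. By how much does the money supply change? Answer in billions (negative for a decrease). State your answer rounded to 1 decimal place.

$572.0 billion

Initially m₁ = (1 + 0.362) / (0.098 + 0.362) ≈ 2.96087, so M₁ = 2.96087 × 460 = 1362.0002 billion.
After the change m₂ = (1 + 0.1835) / (0.098 + 0.1835) ≈ 4.20426, so M₂ = 4.20426 × 460 = 1933.9596 billion.
ΔM = M₂ − M₁ = 1933.9596 − 1362.0002 = 571.9594 billion.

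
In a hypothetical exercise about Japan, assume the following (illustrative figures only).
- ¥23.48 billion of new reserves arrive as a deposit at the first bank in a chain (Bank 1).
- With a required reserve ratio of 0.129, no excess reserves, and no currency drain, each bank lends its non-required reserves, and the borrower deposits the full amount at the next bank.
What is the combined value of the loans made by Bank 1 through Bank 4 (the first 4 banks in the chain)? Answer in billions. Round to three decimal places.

Bank i lends (1 − rr)^i of the original deposit: Bank 1 lends 23.48·0.8710 ≈ 20.4511, Bank 2 lends 23.48·0.8710² ≈ 17.8129, and so on.
Summing a geometric series: total = 23.48·[0.8710·(1 − 0.8710^4) / (1 − 0.8710)] ≈ 67.2926 billion.

¥67.293 billion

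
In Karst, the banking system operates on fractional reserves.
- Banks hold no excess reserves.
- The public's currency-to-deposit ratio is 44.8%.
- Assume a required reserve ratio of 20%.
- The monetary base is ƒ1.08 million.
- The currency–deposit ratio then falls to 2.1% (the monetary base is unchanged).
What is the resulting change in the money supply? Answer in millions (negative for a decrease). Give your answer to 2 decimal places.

ƒ2.58 million

Initially m₁ = (1 + 0.448) / (0.2 + 0.448) ≈ 2.2346, so M₁ = 2.2346 × 1.08 ≈ 2.4134 million.
After the change m₂ = (1 + 0.021) / (0.2 + 0.021) ≈ 4.6199, so M₂ = 4.6199 × 1.08 ≈ 4.9895 million.
ΔM = M₂ − M₁ = 4.9895 − 2.4134 = 2.5761 million.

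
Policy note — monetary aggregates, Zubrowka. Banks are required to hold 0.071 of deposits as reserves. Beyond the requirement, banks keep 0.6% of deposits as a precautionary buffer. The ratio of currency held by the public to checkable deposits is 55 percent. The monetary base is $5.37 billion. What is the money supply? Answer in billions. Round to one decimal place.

$13.3 billion

The money multiplier is m = (1 + c) / (rr + e + c) = (1 + 0.55) / (0.071 + 0.006 + 0.55) ≈ 2.4721.
So M = m × MB = 2.4721 × 5.37 ≈ 13.2752 billion.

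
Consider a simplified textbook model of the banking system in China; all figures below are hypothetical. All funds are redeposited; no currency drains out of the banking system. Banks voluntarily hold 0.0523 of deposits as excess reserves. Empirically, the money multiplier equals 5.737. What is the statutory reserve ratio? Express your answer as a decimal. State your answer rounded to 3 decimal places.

Using m = 5.737. Since m = (1 + c)/(c + rr + e), the denominator satisfies c + rr + e = (1 + c)/m = (1 + 0) / 5.737 ≈ 0.174307.
With c = 0 and e = 0.0523, the statutory reserve ratio is 0.174307 − 0 − 0.0523 = 0.122007.

0.122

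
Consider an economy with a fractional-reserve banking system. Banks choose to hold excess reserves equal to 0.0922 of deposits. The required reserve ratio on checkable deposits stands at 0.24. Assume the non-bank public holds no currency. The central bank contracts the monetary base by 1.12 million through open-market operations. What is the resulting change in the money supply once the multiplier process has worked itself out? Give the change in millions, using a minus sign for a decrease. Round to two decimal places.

The money multiplier is m = 1 / (rr + e) = 1 / (0.24 + 0.0922) ≈ 3.0102.
The sale removes 1.12 million of base, so ΔM = m × ΔMB = 3.0102 × (−1.12) ≈ -3.3714 million.

-3.37 million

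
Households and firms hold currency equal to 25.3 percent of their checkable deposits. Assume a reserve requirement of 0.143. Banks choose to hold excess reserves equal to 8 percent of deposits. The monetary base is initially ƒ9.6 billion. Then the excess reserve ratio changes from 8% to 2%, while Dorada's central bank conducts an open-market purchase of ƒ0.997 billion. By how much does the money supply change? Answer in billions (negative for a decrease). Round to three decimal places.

ƒ6.648 billion

Before: m₁ = (1 + 0.253) / (0.143 + 0.08 + 0.253) ≈ 2.632353, MB₁ = 9.6, so M₁ = 2.632353 × 9.6 ≈ 25.2706 billion.
After: m₂ = (1 + 0.253) / (0.143 + 0.02 + 0.253) ≈ 3.012019, MB₂ = 9.6 + 0.997 = 10.597, so M₂ = 3.012019 × 10.597 ≈ 31.9184 billion.
ΔM = M₂ − M₁ = 31.9184 − 25.2706 = 6.6478 billion.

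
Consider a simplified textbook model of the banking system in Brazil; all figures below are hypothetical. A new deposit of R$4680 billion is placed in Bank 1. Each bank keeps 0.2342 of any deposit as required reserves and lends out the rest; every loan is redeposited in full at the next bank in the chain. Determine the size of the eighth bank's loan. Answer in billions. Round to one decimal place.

Each bank lends a fraction (1 − rr) = 0.7658 of the deposit it receives, so Bank 8 receives 4680·0.7658^7 and lends 4680·0.7658^8 ≈ 553.5652 billion.

R$553.6 billion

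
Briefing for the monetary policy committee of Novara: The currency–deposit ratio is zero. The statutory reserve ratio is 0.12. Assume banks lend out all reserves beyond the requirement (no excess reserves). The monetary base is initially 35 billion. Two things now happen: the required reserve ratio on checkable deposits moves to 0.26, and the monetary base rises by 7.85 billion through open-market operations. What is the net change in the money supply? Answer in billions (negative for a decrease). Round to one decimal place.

Before: m₁ = 1 / (0.12) ≈ 8.3333, MB₁ = 35, so M₁ = 8.3333 × 35 = 291.6655 billion.
After: m₂ = 1 / (0.26) ≈ 3.8462, MB₂ = 35 + 7.85 = 42.85, so M₂ = 3.8462 × 42.85 ≈ 164.8097 billion.
ΔM = M₂ − M₁ = 164.8097 − 291.6655 = -126.8558 billion.

-126.9 billion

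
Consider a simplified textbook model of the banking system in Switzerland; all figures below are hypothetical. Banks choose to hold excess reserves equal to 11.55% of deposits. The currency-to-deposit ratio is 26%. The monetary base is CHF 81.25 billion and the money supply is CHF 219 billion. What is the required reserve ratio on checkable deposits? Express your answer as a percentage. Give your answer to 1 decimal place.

Using m = M/MB = 219/81.25 ≈ 2.695385. Since m = (1 + c)/(c + rr + e), the denominator satisfies c + rr + e = (1 + c)/m = (1 + 0.26) / 2.695385 ≈ 0.467466.
With c = 0.26 and e = 0.1155, the required reserve ratio on checkable deposits is 0.467466 − 0.26 − 0.1155 = 0.091966.

9.2%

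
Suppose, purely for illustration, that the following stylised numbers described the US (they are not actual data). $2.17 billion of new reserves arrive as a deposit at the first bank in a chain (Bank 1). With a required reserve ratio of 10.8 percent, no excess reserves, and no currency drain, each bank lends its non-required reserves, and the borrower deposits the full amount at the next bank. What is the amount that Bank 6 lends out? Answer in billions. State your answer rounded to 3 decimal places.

$1.093 billion

Each bank lends a fraction (1 − rr) = 0.8920 of the deposit it receives, so Bank 6 receives 2.17·0.8920^5 and lends 2.17·0.8920^6 ≈ 1.0931 billion.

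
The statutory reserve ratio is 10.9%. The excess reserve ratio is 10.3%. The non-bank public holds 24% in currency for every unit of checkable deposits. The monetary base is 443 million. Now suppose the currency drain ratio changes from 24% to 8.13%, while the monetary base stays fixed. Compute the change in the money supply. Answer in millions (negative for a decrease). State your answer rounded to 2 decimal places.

417.88 million

Initially m₁ = (1 + 0.24) / (0.109 + 0.103 + 0.24) ≈ 2.743363, so M₁ = 2.743363 × 443 ≈ 1215.3098 million.
After the change m₂ = (1 + 0.0813) / (0.109 + 0.103 + 0.0813) ≈ 3.686669, so M₂ = 3.686669 × 443 ≈ 1633.1944 million.
ΔM = M₂ − M₁ = 1633.1944 − 1215.3098 = 417.8846 million.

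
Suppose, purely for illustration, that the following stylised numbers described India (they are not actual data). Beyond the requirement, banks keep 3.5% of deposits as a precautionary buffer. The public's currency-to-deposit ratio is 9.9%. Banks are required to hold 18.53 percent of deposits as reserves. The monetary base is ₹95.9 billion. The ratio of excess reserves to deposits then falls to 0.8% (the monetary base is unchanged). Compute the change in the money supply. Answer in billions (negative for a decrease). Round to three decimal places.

₹30.490 billion

Initially m₁ = (1 + 0.099) / (0.1853 + 0.035 + 0.099) ≈ 3.441904, so M₁ = 3.441904 × 95.9 ≈ 330.0786 billion.
After the change m₂ = (1 + 0.099) / (0.1853 + 0.008 + 0.099) ≈ 3.759836, so M₂ = 3.759836 × 95.9 ≈ 360.5683 billion.
ΔM = M₂ − M₁ = 360.5683 − 330.0786 = 30.4897 billion.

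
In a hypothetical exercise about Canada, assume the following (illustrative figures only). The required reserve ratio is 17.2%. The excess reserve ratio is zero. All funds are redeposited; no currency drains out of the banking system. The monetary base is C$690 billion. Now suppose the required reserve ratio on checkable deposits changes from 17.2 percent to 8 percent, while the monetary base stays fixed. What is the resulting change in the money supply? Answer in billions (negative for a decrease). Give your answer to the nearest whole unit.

C$4613 billion

Initially m₁ = 1 / (0.172) ≈ 5.8140, so M₁ = 5.8140 × 690 = 4011.66 billion.
After the change m₂ = 1 / (0.08) = 12.5, so M₂ = 12.5 × 690 = 8625 billion.
ΔM = M₂ − M₁ = 8625 − 4011.66 = 4613.34 billion.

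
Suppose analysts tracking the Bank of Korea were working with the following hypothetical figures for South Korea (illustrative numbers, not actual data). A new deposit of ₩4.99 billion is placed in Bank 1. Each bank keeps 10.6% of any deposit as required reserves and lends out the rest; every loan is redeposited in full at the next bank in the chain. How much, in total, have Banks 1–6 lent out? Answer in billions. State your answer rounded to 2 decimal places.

Bank i lends (1 − rr)^i of the original deposit: Bank 1 lends 4.99·0.8940 ≈ 4.4611, Bank 2 lends 4.99·0.8940² ≈ 3.9882, and so on.
Summing a geometric series: total = 4.99·[0.8940·(1 − 0.8940^6) / (1 − 0.8940)] ≈ 20.5994 billion.

₩20.60 billion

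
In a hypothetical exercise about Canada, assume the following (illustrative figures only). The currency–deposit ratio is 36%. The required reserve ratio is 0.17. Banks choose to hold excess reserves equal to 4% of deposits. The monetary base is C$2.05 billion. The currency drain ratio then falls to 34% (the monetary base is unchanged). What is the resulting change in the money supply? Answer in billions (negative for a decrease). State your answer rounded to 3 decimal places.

C$0.103 billion

Initially m₁ = (1 + 0.36) / (0.17 + 0.04 + 0.36) ≈ 2.38596, so M₁ = 2.38596 × 2.05 ≈ 4.8912 billion.
After the change m₂ = (1 + 0.34) / (0.17 + 0.04 + 0.34) ≈ 2.43636, so M₂ = 2.43636 × 2.05 ≈ 4.9945 billion.
ΔM = M₂ − M₁ = 4.9945 − 4.8912 = 0.1033 billion.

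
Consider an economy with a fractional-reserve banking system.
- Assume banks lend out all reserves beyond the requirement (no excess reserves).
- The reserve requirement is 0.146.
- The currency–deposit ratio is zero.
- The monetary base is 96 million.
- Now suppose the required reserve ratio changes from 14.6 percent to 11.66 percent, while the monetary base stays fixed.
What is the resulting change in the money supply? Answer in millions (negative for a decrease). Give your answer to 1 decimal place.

Initially m₁ = 1 / (0.146) ≈ 6.8493, so M₁ = 6.8493 × 96 = 657.5328 million.
After the change m₂ = 1 / (0.1166) ≈ 8.5763, so M₂ = 8.5763 × 96 = 823.3248 million.
ΔM = M₂ − M₁ = 823.3248 − 657.5328 = 165.792 million.

165.8 million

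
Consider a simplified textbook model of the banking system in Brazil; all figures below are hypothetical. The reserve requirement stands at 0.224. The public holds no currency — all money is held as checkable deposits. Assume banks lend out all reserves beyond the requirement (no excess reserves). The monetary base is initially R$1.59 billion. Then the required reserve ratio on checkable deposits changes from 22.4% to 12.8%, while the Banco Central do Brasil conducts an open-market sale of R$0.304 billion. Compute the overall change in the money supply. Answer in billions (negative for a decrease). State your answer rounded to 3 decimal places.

Before: m₁ = 1 / (0.224) ≈ 4.46429, MB₁ = 1.59, so M₁ = 4.46429 × 1.59 ≈ 7.0982 billion.
After: m₂ = 1 / (0.128) = 7.81250, MB₂ = 1.59 − 0.304 = 1.286, so M₂ = 7.81250 × 1.286 ≈ 10.0469 billion.
ΔM = M₂ − M₁ = 10.0469 − 7.0982 = 2.9487 billion.

R$2.949 billion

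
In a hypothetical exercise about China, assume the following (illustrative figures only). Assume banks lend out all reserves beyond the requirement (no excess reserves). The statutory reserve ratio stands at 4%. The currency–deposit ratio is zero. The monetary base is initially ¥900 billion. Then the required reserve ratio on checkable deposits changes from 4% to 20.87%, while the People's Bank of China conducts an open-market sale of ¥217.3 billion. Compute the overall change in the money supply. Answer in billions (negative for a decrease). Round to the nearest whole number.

-19229 billion

Before: m₁ = 1 / (0.04) = 25, MB₁ = 900, so M₁ = 25 × 900 = 22500 billion.
After: m₂ = 1 / (0.2087) ≈ 4.7916, MB₂ = 900 − 217.3 = 682.7, so M₂ = 4.7916 × 682.7 ≈ 3271.2253 billion.
ΔM = M₂ − M₁ = 3271.2253 − 22500 = -19228.7747 billion.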